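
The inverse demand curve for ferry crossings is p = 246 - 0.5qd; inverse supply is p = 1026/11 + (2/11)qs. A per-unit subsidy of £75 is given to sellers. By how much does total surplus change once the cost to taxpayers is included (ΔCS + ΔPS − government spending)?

Net change in total surplus = -£4125

Pre-subsidy: 246 - 0.5q = 1026/11 + (2/11)q gives q* = 224 and p* = 134.
With the subsidy, sellers receive ps = pb + 75 for each unit, where pb is the price buyers pay.
On the curves, pb = 246 - 0.5q and ps = 1026/11 + (2/11)q; the wedge ps − pb = 75 gives 1026/11 + (2/11)q − (246 - 0.5q) = 75, so q' = 334.
Then pb = 246 − 0.5·334 = 79 and ps = 1026/11 + (2/11)·334 = 154.
ΔCS = ½(224 + 334)(134 − 79) = 15345; ΔPS = ½(224 + 334)(154 − 134) = 5580.
Government spending = 75 × 334 = 25050.
Net change = 15345 + 5580 − 25050 = -4125. The loss equals the DWL triangle ½·75·110.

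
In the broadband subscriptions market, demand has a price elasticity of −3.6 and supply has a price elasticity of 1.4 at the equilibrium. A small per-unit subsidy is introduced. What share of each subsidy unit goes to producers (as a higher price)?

Producer share = 0.72

For a small subsidy around the equilibrium, the benefit split depends on the relative slopes, which at a point are proportional to the elasticities.
Buyer share = εs/(εs + |εd|) = 1.4/(1.4 + 3.6) = 0.28; seller share = |εd|/(εs + |εd|) = 0.72.
So producers capture 0.72 of the subsidy.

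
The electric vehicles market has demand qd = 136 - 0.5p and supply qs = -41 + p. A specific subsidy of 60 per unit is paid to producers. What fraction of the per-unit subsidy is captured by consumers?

Consumer share = 2/3

Pre-subsidy: 136 - 0.5p = -41 + p gives p* = 118, q* = 77.
With the subsidy, sellers receive ps = pb + 60 for each unit, where pb is the price buyers pay.
Supply in terms of pb becomes qs = -41 + 1(pb + 60) = 19 + pb. Setting this equal to demand: 136 - 0.5pb = 19 + pb, so pb = 78.
Sellers receive ps = 78 + 60 = 138; q' = 136 − 0.5·78 = 97.
Buyers' price falls by p* − pb = 118 − 78 = 40; sellers' price rises by ps − p* = 138 − 118 = 20.
So consumers capture 40/60 = 2/3 of each unit of subsidy.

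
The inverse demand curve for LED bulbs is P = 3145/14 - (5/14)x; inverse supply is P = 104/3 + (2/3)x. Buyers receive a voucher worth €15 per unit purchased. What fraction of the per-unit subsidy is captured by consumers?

Consumer share = 15/43

Pre-subsidy: 3145/14 - (5/14)x = 104/3 + (2/3)x gives x* = 7979/43 and P* = 6810/43.
With the rebate, buyers effectively pay Pb = Ps − 15, where Ps is the price sellers receive.
On the curves, Pb = 3145/14 - (5/14)x and Ps = 104/3 + (2/3)x; the wedge Ps − Pb = 15 gives 104/3 + (2/3)x − (3145/14 - (5/14)x) = 15, so x' = 8609/43.
Then Pb = 3145/14 − (5/14)·(8609/43) = 6585/43 and Ps = 104/3 + (2/3)·(8609/43) = 7230/43.
Buyers' price falls by P* − Pb = 6810/43 − 6585/43 = 225/43; sellers' price rises by Ps − P* = 7230/43 − 6810/43 = 420/43.
So consumers capture (225/43)/15 = 15/43 of each unit of subsidy.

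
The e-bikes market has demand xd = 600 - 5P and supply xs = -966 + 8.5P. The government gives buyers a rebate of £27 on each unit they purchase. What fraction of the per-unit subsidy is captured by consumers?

Pre-subsidy: 600 - 5P = -966 + 8.5P gives P* = 116, x* = 20.
With the rebate, buyers effectively pay Pb = Ps − 27, where Ps is the price sellers receive.
Demand in terms of Ps becomes xd = 600 − 5(Ps − 27) = 735 - 5Ps. Setting this equal to supply: 735 - 5Ps = -966 + 8.5Ps, so Ps = 126.
Buyers pay Pb = 126 − 27 = 99; x' = -966 + 8.5·126 = 105.
Buyers' price falls by P* − Pb = 116 − 99 = 17; sellers' price rises by Ps − P* = 126 − 116 = 10.
So consumers capture 17/27 = 17/27 of each unit of subsidy.

Consumer share = 17/27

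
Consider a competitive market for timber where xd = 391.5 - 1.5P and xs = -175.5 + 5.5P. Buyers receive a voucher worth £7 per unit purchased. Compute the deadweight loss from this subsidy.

Pre-subsidy: 391.5 - 1.5P = -175.5 + 5.5P gives P* = 81, x* = 270.
With the rebate, buyers effectively pay Pb = Ps − 7, where Ps is the price sellers receive.
Demand in terms of Ps becomes xd = 391.5 − 1.5(Ps − 7) = 402 - 1.5Ps. Setting this equal to supply: 402 - 1.5Ps = -175.5 + 5.5Ps, so Ps = 82.5.
Buyers pay Pb = 82.5 − 7 = 75.5; x' = -175.5 + 5.5·82.5 = 278.25.
The subsidy expands output by 278.25 − 270 = 8.25 past the efficient level; on those units the gap between marginal cost and willingness to pay runs from 0 up to 7.
DWL = ½ × 7 × 8.25 = 28.875.

Deadweight loss = £28.875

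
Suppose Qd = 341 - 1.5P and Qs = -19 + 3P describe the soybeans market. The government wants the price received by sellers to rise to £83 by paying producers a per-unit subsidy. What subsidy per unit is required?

At a seller price of 83, quantity supplied is -19 + 3·83 = 230.
Buyers absorb 230 only when they pay Pb with 341 − 1.5·Pb = 230, i.e. Pb = 74.
s = Ps − Pb = 83 − 74 = 9.

Required subsidy s = £9 per unit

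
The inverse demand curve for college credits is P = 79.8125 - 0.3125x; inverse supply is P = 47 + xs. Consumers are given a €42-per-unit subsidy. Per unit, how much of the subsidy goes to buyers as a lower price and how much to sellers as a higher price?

Pre-subsidy: 79.8125 - 0.3125x = 47 + x gives x* = 25 and P* = 72.
With the rebate, buyers effectively pay Pb = Ps − 42, where Ps is the price sellers receive.
On the curves, Pb = 79.8125 - 0.3125x and Ps = 47 + x; the wedge Ps − Pb = 42 gives 47 + x − (79.8125 - 0.3125x) = 42, so x' = 57.
Then Pb = 79.8125 − 0.3125·57 = 62 and Ps = 47 + 1·57 = 104.
Buyers' price falls by P* − Pb = 72 − 62 = 10; sellers' price rises by Ps − P* = 104 − 72 = 32.

Buyers gain €10 per unit; sellers gain €32 per unit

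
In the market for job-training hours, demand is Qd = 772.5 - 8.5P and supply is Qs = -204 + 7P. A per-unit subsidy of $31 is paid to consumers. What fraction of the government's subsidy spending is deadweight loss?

DWL / government spending = 119/712

Pre-subsidy: 772.5 - 8.5P = -204 + 7P gives P* = 63, Q* = 237.
With the rebate, buyers effectively pay Pb = Ps − 31, where Ps is the price sellers receive.
Demand in terms of Ps becomes Qd = 772.5 − 8.5(Ps − 31) = 1036 - 8.5Ps. Setting this equal to supply: 1036 - 8.5Ps = -204 + 7Ps, so Ps = 80.
Buyers pay Pb = 80 − 31 = 49; Q' = -204 + 7·80 = 356.
ΔCS = ½(237 + 356)(63 − 49) = 4151; ΔPS = ½(237 + 356)(80 − 63) = 5040.5.
Government spending = 31 × 356 = 11036.
DWL = ½ × 31 × (356 − 237) = 1844.5; fraction = 1844.5 / 11036 = 119/712.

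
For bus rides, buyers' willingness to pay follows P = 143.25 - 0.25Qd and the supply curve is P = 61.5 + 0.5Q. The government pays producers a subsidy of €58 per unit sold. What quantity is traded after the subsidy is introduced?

Pre-subsidy: 143.25 - 0.25Q = 61.5 + 0.5Q gives Q* = 109 and P* = 116.
With the subsidy, sellers receive Ps = Pb + 58 for each unit, where Pb is the price buyers pay.
On the curves, Pb = 143.25 - 0.25Q and Ps = 61.5 + 0.5Q; the wedge Ps − Pb = 58 gives 61.5 + 0.5Q − (143.25 - 0.25Q) = 58, so Q' = 559/3.
Then Pb = 143.25 − 0.25·(559/3) = 290/3 and Ps = 61.5 + 0.5·(559/3) = 464/3.

Q' = 559/3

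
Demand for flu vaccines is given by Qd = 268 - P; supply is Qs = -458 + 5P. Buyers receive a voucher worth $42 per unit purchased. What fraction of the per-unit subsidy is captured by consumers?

Consumer share = 5/6

Pre-subsidy: 268 - P = -458 + 5P gives P* = 121, Q* = 147.
With the rebate, buyers effectively pay Pb = Ps − 42, where Ps is the price sellers receive.
Demand in terms of Ps becomes Qd = 268 − 1(Ps − 42) = 310 - Ps. Setting this equal to supply: 310 - Ps = -458 + 5Ps, so Ps = 128.
Buyers pay Pb = 128 − 42 = 86; Q' = -458 + 5·128 = 182.
Buyers' price falls by P* − Pb = 121 − 86 = 35; sellers' price rises by Ps − P* = 128 − 121 = 7.
So consumers capture 35/42 = 5/6 of each unit of subsidy.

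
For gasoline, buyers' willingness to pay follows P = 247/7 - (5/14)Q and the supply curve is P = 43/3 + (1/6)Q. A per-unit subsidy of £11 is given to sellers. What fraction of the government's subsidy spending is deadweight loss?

Pre-subsidy: 247/7 - (5/14)Q = 43/3 + (1/6)Q gives Q* = 40 and P* = 21.
With the subsidy, sellers receive Ps = Pb + 11 for each unit, where Pb is the price buyers pay.
On the curves, Pb = 247/7 - (5/14)Q and Ps = 43/3 + (1/6)Q; the wedge Ps − Pb = 11 gives 43/3 + (1/6)Q − (247/7 - (5/14)Q) = 11, so Q' = 61.
Then Pb = 247/7 − (5/14)·61 = 13.5 and Ps = 43/3 + (1/6)·61 = 24.5.
ΔCS = ½(40 + 61)(21 − 13.5) = 378.75; ΔPS = ½(40 + 61)(24.5 − 21) = 176.75.
Government spending = 11 × 61 = 671.
DWL = ½ × 11 × (61 − 40) = 115.5; fraction = 115.5 / 671 = 21/122.

DWL / government spending = 21/122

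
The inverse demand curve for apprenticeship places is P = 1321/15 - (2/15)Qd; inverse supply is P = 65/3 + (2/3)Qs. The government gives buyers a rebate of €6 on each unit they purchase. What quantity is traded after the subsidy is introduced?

Q' = 90.5

Pre-subsidy: 1321/15 - (2/15)Q = 65/3 + (2/3)Q gives Q* = 83 and P* = 77.
With the rebate, buyers effectively pay Pb = Ps − 6, where Ps is the price sellers receive.
On the curves, Pb = 1321/15 - (2/15)Q and Ps = 65/3 + (2/3)Q; the wedge Ps − Pb = 6 gives 65/3 + (2/3)Q − (1321/15 - (2/15)Q) = 6, so Q' = 90.5.
Then Pb = 1321/15 − (2/15)·90.5 = 76 and Ps = 65/3 + (2/3)·90.5 = 82.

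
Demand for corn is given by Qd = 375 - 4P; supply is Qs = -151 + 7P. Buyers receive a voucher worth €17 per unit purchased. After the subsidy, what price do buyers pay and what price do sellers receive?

Pre-subsidy: 375 - 4P = -151 + 7P gives P* = 526/11, Q* = 2021/11.
With the rebate, buyers effectively pay Pb = Ps − 17, where Ps is the price sellers receive.
Demand in terms of Ps becomes Qd = 375 − 4(Ps − 17) = 443 - 4Ps. Setting this equal to supply: 443 - 4Ps = -151 + 7Ps, so Ps = 54.
Buyers pay Pb = 54 − 17 = 37; Q' = -151 + 7·54 = 227.

Buyers pay €37; sellers receive €54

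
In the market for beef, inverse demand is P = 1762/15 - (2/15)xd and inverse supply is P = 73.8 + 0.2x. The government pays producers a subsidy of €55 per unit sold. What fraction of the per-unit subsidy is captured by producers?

Producer share = 0.6

Pre-subsidy: 1762/15 - (2/15)x = 73.8 + 0.2x gives x* = 131 and P* = 100.
With the subsidy, sellers receive Ps = Pb + 55 for each unit, where Pb is the price buyers pay.
On the curves, Pb = 1762/15 - (2/15)x and Ps = 73.8 + 0.2x; the wedge Ps − Pb = 55 gives 73.8 + 0.2x − (1762/15 - (2/15)x) = 55, so x' = 296.
Then Pb = 1762/15 − (2/15)·296 = 78 and Ps = 73.8 + 0.2·296 = 133.
Buyers' price falls by P* − Pb = 100 − 78 = 22; sellers' price rises by Ps − P* = 133 − 100 = 33.
So producers capture 33/55 = 0.6 of each unit of subsidy.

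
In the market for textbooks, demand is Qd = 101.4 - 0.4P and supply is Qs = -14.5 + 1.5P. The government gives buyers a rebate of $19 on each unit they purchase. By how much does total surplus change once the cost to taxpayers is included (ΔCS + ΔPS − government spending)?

Net change in total surplus = -$57

Pre-subsidy: 101.4 - 0.4P = -14.5 + 1.5P gives P* = 61, Q* = 77.
With the rebate, buyers effectively pay Pb = Ps − 19, where Ps is the price sellers receive.
Demand in terms of Ps becomes Qd = 101.4 − 0.4(Ps − 19) = 109 - 0.4Ps. Setting this equal to supply: 109 - 0.4Ps = -14.5 + 1.5Ps, so Ps = 65.
Buyers pay Pb = 65 − 19 = 46; Q' = -14.5 + 1.5·65 = 83.
ΔCS = ½(77 + 83)(61 − 46) = 1200; ΔPS = ½(77 + 83)(65 − 61) = 320.
Government spending = 19 × 83 = 1577.
Net change = 1200 + 320 − 1577 = -57. The loss equals the DWL triangle ½·19·6.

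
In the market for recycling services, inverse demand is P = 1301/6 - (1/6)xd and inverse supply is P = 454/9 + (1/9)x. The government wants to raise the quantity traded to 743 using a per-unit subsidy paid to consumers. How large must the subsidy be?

Required subsidy s = 40 per unit

At x = 743, from the demand curve buyers pay Pb = 1301/6 − (1/6)·743 = 93; from the supply curve sellers need Ps = 454/9 + (1/9)·743 = 133.
The subsidy must fill the gap: s = Ps − Pb = 133 − 93 = 40.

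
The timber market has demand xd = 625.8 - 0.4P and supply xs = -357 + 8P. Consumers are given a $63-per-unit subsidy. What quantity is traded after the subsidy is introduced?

x' = 603

Pre-subsidy: 625.8 - 0.4P = -357 + 8P gives P* = 117, x* = 579.
With the rebate, buyers effectively pay Pb = Ps − 63, where Ps is the price sellers receive.
Demand in terms of Ps becomes xd = 625.8 − 0.4(Ps − 63) = 651 - 0.4Ps. Setting this equal to supply: 651 - 0.4Ps = -357 + 8Ps, so Ps = 120.
Buyers pay Pb = 120 − 63 = 57; x' = -357 + 8·120 = 603.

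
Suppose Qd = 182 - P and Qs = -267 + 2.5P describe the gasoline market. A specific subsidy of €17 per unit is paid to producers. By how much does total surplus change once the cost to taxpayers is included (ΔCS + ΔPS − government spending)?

Pre-subsidy: 182 - P = -267 + 2.5P gives P* = 898/7, Q* = 376/7.
With the subsidy, sellers receive Ps = Pb + 17 for each unit, where Pb is the price buyers pay.
Supply in terms of Pb becomes Qs = -267 + 2.5(Pb + 17) = -224.5 + 2.5Pb. Setting this equal to demand: 182 - Pb = -224.5 + 2.5Pb, so Pb = 813/7.
Sellers receive Ps = 813/7 + 17 = 932/7; Q' = 182 − 1·(813/7) = 461/7.
ΔCS = ½(376/7 + 461/7)(898/7 − 813/7) = 71145/98; ΔPS = ½(376/7 + 461/7)(932/7 − 898/7) = 14229/49.
Government spending = 17 × 461/7 = 7837/7.
Net change = 71145/98 + 14229/49 − 7837/7 = -1445/14. The loss equals the DWL triangle ½·17·85/7.

Net change in total surplus = -1445/14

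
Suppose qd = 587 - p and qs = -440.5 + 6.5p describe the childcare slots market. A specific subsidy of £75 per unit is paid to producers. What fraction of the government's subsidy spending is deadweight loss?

Pre-subsidy: 587 - p = -440.5 + 6.5p gives p* = 137, q* = 450.
With the subsidy, sellers receive ps = pb + 75 for each unit, where pb is the price buyers pay.
Supply in terms of pb becomes qs = -440.5 + 6.5(pb + 75) = 47 + 6.5pb. Setting this equal to demand: 587 - pb = 47 + 6.5pb, so pb = 72.
Sellers receive ps = 72 + 75 = 147; q' = 587 − 1·72 = 515.
ΔCS = ½(450 + 515)(137 − 72) = 31362.5; ΔPS = ½(450 + 515)(147 − 137) = 4825.
Government spending = 75 × 515 = 38625.
DWL = ½ × 75 × (515 − 450) = 2437.5; fraction = 2437.5 / 38625 = 13/206.

DWL / government spending = 13/206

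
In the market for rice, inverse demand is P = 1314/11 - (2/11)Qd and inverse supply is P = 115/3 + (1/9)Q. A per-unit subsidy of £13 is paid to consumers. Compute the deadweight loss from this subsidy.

Pre-subsidy: 1314/11 - (2/11)Q = 115/3 + (1/9)Q gives Q* = 8031/29 and P* = 2004/29.
With the rebate, buyers effectively pay Pb = Ps − 13, where Ps is the price sellers receive.
On the curves, Pb = 1314/11 - (2/11)Q and Ps = 115/3 + (1/9)Q; the wedge Ps − Pb = 13 gives 115/3 + (1/9)Q − (1314/11 - (2/11)Q) = 13, so Q' = 9318/29.
Then Pb = 1314/11 − (2/11)·(9318/29) = 1770/29 and Ps = 115/3 + (1/9)·(9318/29) = 2147/29.
The subsidy expands output by 9318/29 − 8031/29 = 1287/29 past the efficient level; on those units the gap between marginal cost and willingness to pay runs from 0 up to 13.
DWL = ½ × 13 × 1287/29 = 16731/58.

Deadweight loss = 16731/58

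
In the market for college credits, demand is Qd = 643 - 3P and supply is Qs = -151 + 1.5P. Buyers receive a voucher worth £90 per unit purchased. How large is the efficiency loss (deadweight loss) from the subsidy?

Pre-subsidy: 643 - 3P = -151 + 1.5P gives P* = 1588/9, Q* = 341/3.
With the rebate, buyers effectively pay Pb = Ps − 90, where Ps is the price sellers receive.
Demand in terms of Ps becomes Qd = 643 − 3(Ps − 90) = 913 - 3Ps. Setting this equal to supply: 913 - 3Ps = -151 + 1.5Ps, so Ps = 2128/9.
Buyers pay Pb = 2128/9 − 90 = 1318/9; Q' = -151 + 1.5·(2128/9) = 611/3.
The subsidy expands output by 611/3 − 341/3 = 90 past the efficient level; on those units the gap between marginal cost and willingness to pay runs from 0 up to 90.
DWL = ½ × 90 × 90 = 4050.

Deadweight loss = £4050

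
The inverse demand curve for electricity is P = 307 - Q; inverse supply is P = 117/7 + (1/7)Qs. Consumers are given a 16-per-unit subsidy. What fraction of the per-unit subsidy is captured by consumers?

Consumer share = 0.875

Pre-subsidy: 307 - Q = 117/7 + (1/7)Q gives Q* = 254 and P* = 53.
With the rebate, buyers effectively pay Pb = Ps − 16, where Ps is the price sellers receive.
On the curves, Pb = 307 - Q and Ps = 117/7 + (1/7)Q; the wedge Ps − Pb = 16 gives 117/7 + (1/7)Q − (307 - Q) = 16, so Q' = 268.
Then Pb = 307 − 1·268 = 39 and Ps = 117/7 + (1/7)·268 = 55.
Buyers' price falls by P* − Pb = 53 − 39 = 14; sellers' price rises by Ps − P* = 55 − 53 = 2.
So consumers capture 14/16 = 0.875 of each unit of subsidy.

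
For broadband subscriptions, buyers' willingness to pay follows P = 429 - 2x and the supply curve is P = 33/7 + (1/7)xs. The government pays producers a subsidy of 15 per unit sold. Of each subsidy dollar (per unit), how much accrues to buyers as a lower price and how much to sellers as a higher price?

Pre-subsidy: 429 - 2x = 33/7 + (1/7)x gives x* = 198 and P* = 33.
With the subsidy, sellers receive Ps = Pb + 15 for each unit, where Pb is the price buyers pay.
On the curves, Pb = 429 - 2x and Ps = 33/7 + (1/7)x; the wedge Ps − Pb = 15 gives 33/7 + (1/7)x − (429 - 2x) = 15, so x' = 205.
Then Pb = 429 − 2·205 = 19 and Ps = 33/7 + (1/7)·205 = 34.
Buyers' price falls by P* − Pb = 33 − 19 = 14; sellers' price rises by Ps − P* = 34 − 33 = 1.

Buyers gain 14 per unit; sellers gain 1 per unit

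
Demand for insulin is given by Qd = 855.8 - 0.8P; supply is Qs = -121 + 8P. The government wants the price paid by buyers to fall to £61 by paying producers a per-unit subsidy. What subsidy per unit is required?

At a buyer price of 61, quantity demanded is 855.8 − 0.8·61 = 807.
Sellers supply 807 only when they receive Ps with -121 + 8·Ps = 807, i.e. Ps = 116.
s = Ps − Pb = 116 − 61 = 55.

Required subsidy s = £55 per unit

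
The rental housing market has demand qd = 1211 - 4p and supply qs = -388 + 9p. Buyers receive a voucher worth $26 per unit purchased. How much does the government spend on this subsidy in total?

Government cost = $20566

Pre-subsidy: 1211 - 4p = -388 + 9p gives p* = 123, q* = 719.
With the rebate, buyers effectively pay pb = ps − 26, where ps is the price sellers receive.
Demand in terms of ps becomes qd = 1211 − 4(ps − 26) = 1315 - 4ps. Setting this equal to supply: 1315 - 4ps = -388 + 9ps, so ps = 131.
Buyers pay pb = 131 − 26 = 105; q' = -388 + 9·131 = 791.
Government outlay = subsidy × quantity = 26 × 791 = 20566.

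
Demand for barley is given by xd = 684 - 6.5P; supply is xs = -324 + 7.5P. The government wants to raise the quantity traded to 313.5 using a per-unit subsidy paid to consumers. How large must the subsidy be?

At x = 313.5, invert demand for the buyer price: Pb = (684 − 313.5)/6.5 = 57; invert supply for the seller price: Ps = (313.5 − (-324))/7.5 = 85.
The subsidy must fill the gap: s = Ps − Pb = 85 − 57 = 28.

Required subsidy s = 28 per unit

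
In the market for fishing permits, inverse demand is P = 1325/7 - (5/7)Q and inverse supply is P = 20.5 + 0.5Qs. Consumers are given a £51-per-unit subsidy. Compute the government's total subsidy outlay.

Government cost = £9231

Pre-subsidy: 1325/7 - (5/7)Q = 20.5 + 0.5Q gives Q* = 139 and P* = 90.
With the rebate, buyers effectively pay Pb = Ps − 51, where Ps is the price sellers receive.
On the curves, Pb = 1325/7 - (5/7)Q and Ps = 20.5 + 0.5Q; the wedge Ps − Pb = 51 gives 20.5 + 0.5Q − (1325/7 - (5/7)Q) = 51, so Q' = 181.
Then Pb = 1325/7 − (5/7)·181 = 60 and Ps = 20.5 + 0.5·181 = 111.
Government outlay = subsidy × quantity = 51 × 181 = 9231.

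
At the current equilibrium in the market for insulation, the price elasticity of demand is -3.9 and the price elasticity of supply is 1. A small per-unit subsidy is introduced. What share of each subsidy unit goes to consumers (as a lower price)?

Consumer share = 10/49

For a small subsidy around the equilibrium, the benefit split depends on the relative slopes, which at a point are proportional to the elasticities.
Buyer share = εs/(εs + |εd|) = 1/(1 + 3.9) = 10/49; seller share = |εd|/(εs + |εd|) = 39/49.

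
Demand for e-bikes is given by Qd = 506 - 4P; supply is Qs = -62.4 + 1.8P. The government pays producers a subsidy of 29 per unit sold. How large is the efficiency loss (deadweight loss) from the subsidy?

Deadweight loss = 522

Pre-subsidy: 506 - 4P = -62.4 + 1.8P gives P* = 98, Q* = 114.
With the subsidy, sellers receive Ps = Pb + 29 for each unit, where Pb is the price buyers pay.
Supply in terms of Pb becomes Qs = -62.4 + 1.8(Pb + 29) = -10.2 + 1.8Pb. Setting this equal to demand: 506 - 4Pb = -10.2 + 1.8Pb, so Pb = 89.
Sellers receive Ps = 89 + 29 = 118; Q' = 506 − 4·89 = 150.
The subsidy expands output by 150 − 114 = 36 past the efficient level; on those units the gap between marginal cost and willingness to pay runs from 0 up to 29.
DWL = ½ × 29 × 36 = 522.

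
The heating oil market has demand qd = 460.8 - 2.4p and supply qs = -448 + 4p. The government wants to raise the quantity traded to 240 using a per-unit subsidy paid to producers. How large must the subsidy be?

Required subsidy s = 80 per unit

At q = 240, invert demand for the buyer price: pb = (460.8 − 240)/2.4 = 92; invert supply for the seller price: ps = (240 − (-448))/4 = 172.
The subsidy must fill the gap: s = ps − pb = 172 − 92 = 80.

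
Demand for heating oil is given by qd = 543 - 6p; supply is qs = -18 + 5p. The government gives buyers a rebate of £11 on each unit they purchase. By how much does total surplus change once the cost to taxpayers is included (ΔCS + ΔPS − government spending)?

Net change in total surplus = -£165

Pre-subsidy: 543 - 6p = -18 + 5p gives p* = 51, q* = 237.
With the rebate, buyers effectively pay pb = ps − 11, where ps is the price sellers receive.
Demand in terms of ps becomes qd = 543 − 6(ps − 11) = 609 - 6ps. Setting this equal to supply: 609 - 6ps = -18 + 5ps, so ps = 57.
Buyers pay pb = 57 − 11 = 46; q' = -18 + 5·57 = 267.
ΔCS = ½(237 + 267)(51 − 46) = 1260; ΔPS = ½(237 + 267)(57 − 51) = 1512.
Government spending = 11 × 267 = 2937.
Net change = 1260 + 1512 − 2937 = -165. The loss equals the DWL triangle ½·11·30.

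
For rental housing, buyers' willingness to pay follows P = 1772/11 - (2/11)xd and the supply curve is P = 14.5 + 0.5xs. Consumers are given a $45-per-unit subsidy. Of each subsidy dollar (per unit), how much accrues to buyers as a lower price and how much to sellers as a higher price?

Buyers gain $12 per unit; sellers gain $33 per unit

Pre-subsidy: 1772/11 - (2/11)x = 14.5 + 0.5x gives x* = 215 and P* = 122.
With the rebate, buyers effectively pay Pb = Ps − 45, where Ps is the price sellers receive.
On the curves, Pb = 1772/11 - (2/11)x and Ps = 14.5 + 0.5x; the wedge Ps − Pb = 45 gives 14.5 + 0.5x − (1772/11 - (2/11)x) = 45, so x' = 281.
Then Pb = 1772/11 − (2/11)·281 = 110 and Ps = 14.5 + 0.5·281 = 155.
Buyers' price falls by P* − Pb = 122 − 110 = 12; sellers' price rises by Ps − P* = 155 − 122 = 33.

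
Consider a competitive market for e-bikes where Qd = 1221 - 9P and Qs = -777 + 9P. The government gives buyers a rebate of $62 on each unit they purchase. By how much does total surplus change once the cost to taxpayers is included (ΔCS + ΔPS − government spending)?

Pre-subsidy: 1221 - 9P = -777 + 9P gives P* = 111, Q* = 222.
With the rebate, buyers effectively pay Pb = Ps − 62, where Ps is the price sellers receive.
Demand in terms of Ps becomes Qd = 1221 − 9(Ps − 62) = 1779 - 9Ps. Setting this equal to supply: 1779 - 9Ps = -777 + 9Ps, so Ps = 142.
Buyers pay Pb = 142 − 62 = 80; Q' = -777 + 9·142 = 501.
ΔCS = ½(222 + 501)(111 − 80) = 11206.5; ΔPS = ½(222 + 501)(142 − 111) = 11206.5.
Government spending = 62 × 501 = 31062.
Net change = 11206.5 + 11206.5 − 31062 = -8649. The loss equals the DWL triangle ½·62·279.

Net change in total surplus = -$8649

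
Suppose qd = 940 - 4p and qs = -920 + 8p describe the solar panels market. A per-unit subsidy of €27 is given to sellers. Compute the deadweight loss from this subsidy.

Pre-subsidy: 940 - 4p = -920 + 8p gives p* = 155, q* = 320.
With the subsidy, sellers receive ps = pb + 27 for each unit, where pb is the price buyers pay.
Supply in terms of pb becomes qs = -920 + 8(pb + 27) = -704 + 8pb. Setting this equal to demand: 940 - 4pb = -704 + 8pb, so pb = 137.
Sellers receive ps = 137 + 27 = 164; q' = 940 − 4·137 = 392.
The subsidy expands output by 392 − 320 = 72 past the efficient level; on those units the gap between marginal cost and willingness to pay runs from 0 up to 27.
DWL = ½ × 27 × 72 = 972.

Deadweight loss = €972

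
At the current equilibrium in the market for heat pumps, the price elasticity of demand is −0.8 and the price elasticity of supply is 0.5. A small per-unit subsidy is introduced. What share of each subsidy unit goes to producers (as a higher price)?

Producer share = 8/13

For a small subsidy around the equilibrium, the benefit split depends on the relative slopes, which at a point are proportional to the elasticities.
Buyer share = εs/(εs + |εd|) = 0.5/(0.5 + 0.8) = 5/13; seller share = |εd|/(εs + |εd|) = 8/13.
So producers capture 8/13 of the subsidy.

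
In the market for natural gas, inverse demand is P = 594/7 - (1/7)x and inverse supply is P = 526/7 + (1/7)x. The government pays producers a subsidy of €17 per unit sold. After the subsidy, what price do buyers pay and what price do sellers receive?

Pre-subsidy: 594/7 - (1/7)x = 526/7 + (1/7)x gives x* = 34 and P* = 80.
With the subsidy, sellers receive Ps = Pb + 17 for each unit, where Pb is the price buyers pay.
On the curves, Pb = 594/7 - (1/7)x and Ps = 526/7 + (1/7)x; the wedge Ps − Pb = 17 gives 526/7 + (1/7)x − (594/7 - (1/7)x) = 17, so x' = 93.5.
Then Pb = 594/7 − (1/7)·93.5 = 71.5 and Ps = 526/7 + (1/7)·93.5 = 88.5.

Buyers pay €71.5; sellers receive €88.5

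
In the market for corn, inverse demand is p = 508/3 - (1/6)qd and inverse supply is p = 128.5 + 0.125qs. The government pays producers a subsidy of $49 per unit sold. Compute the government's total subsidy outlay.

Government cost = $15092

Pre-subsidy: 508/3 - (1/6)q = 128.5 + 0.125q gives q* = 140 and p* = 146.
With the subsidy, sellers receive ps = pb + 49 for each unit, where pb is the price buyers pay.
On the curves, pb = 508/3 - (1/6)q and ps = 128.5 + 0.125q; the wedge ps − pb = 49 gives 128.5 + 0.125q − (508/3 - (1/6)q) = 49, so q' = 308.
Then pb = 508/3 − (1/6)·308 = 118 and ps = 128.5 + 0.125·308 = 167.
Government outlay = subsidy × quantity = 49 × 308 = 15092.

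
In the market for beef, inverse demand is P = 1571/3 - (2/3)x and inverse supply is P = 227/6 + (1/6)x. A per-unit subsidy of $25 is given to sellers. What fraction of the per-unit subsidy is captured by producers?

Pre-subsidy: 1571/3 - (2/3)x = 227/6 + (1/6)x gives x* = 583 and P* = 135.
With the subsidy, sellers receive Ps = Pb + 25 for each unit, where Pb is the price buyers pay.
On the curves, Pb = 1571/3 - (2/3)x and Ps = 227/6 + (1/6)x; the wedge Ps − Pb = 25 gives 227/6 + (1/6)x − (1571/3 - (2/3)x) = 25, so x' = 613.
Then Pb = 1571/3 − (2/3)·613 = 115 and Ps = 227/6 + (1/6)·613 = 140.
Buyers' price falls by P* − Pb = 135 − 115 = 20; sellers' price rises by Ps − P* = 140 − 135 = 5.
So producers capture 5/25 = 0.2 of each unit of subsidy.

Producer share = 0.2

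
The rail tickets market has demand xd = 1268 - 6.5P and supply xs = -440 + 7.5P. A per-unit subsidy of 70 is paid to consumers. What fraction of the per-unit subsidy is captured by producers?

Producer share = 13/28

Pre-subsidy: 1268 - 6.5P = -440 + 7.5P gives P* = 122, x* = 475.
With the rebate, buyers effectively pay Pb = Ps − 70, where Ps is the price sellers receive.
Demand in terms of Ps becomes xd = 1268 − 6.5(Ps − 70) = 1723 - 6.5Ps. Setting this equal to supply: 1723 - 6.5Ps = -440 + 7.5Ps, so Ps = 154.5.
Buyers pay Pb = 154.5 − 70 = 84.5; x' = -440 + 7.5·154.5 = 718.75.
Buyers' price falls by P* − Pb = 122 − 84.5 = 37.5; sellers' price rises by Ps − P* = 154.5 − 122 = 32.5.
So producers capture 32.5/70 = 13/28 of each unit of subsidy.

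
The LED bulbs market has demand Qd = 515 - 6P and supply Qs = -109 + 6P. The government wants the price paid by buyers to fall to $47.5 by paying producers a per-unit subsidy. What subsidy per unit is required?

At a buyer price of 47.5, quantity demanded is 515 − 6·47.5 = 230.
Sellers supply 230 only when they receive Ps with -109 + 6·Ps = 230, i.e. Ps = 56.5.
s = Ps − Pb = 56.5 − 47.5 = 9.

Required subsidy s = $9 per unit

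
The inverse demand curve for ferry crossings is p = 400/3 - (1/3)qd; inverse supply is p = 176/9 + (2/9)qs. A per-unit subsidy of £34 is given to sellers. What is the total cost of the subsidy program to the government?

Government cost = £9044

Pre-subsidy: 400/3 - (1/3)q = 176/9 + (2/9)q gives q* = 204.8 and p* = 976/15.
With the subsidy, sellers receive ps = pb + 34 for each unit, where pb is the price buyers pay.
On the curves, pb = 400/3 - (1/3)q and ps = 176/9 + (2/9)q; the wedge ps − pb = 34 gives 176/9 + (2/9)q − (400/3 - (1/3)q) = 34, so q' = 266.
Then pb = 400/3 − (1/3)·266 = 134/3 and ps = 176/9 + (2/9)·266 = 236/3.
Government outlay = subsidy × quantity = 34 × 266 = 9044.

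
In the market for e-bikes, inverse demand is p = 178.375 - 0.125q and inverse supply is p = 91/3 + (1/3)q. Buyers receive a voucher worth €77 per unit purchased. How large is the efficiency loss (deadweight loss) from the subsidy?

Pre-subsidy: 178.375 - 0.125q = 91/3 + (1/3)q gives q* = 323 and p* = 138.
With the rebate, buyers effectively pay pb = ps − 77, where ps is the price sellers receive.
On the curves, pb = 178.375 - 0.125q and ps = 91/3 + (1/3)q; the wedge ps − pb = 77 gives 91/3 + (1/3)q − (178.375 - 0.125q) = 77, so q' = 491.
Then pb = 178.375 − 0.125·491 = 117 and ps = 91/3 + (1/3)·491 = 194.
The subsidy expands output by 491 − 323 = 168 past the efficient level; on those units the gap between marginal cost and willingness to pay runs from 0 up to 77.
DWL = ½ × 77 × 168 = 6468.

Deadweight loss = €6468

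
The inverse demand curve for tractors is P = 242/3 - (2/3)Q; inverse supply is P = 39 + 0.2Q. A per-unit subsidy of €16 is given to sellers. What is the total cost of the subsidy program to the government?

Pre-subsidy: 242/3 - (2/3)Q = 39 + 0.2Q gives Q* = 625/13 and P* = 632/13.
With the subsidy, sellers receive Ps = Pb + 16 for each unit, where Pb is the price buyers pay.
On the curves, Pb = 242/3 - (2/3)Q and Ps = 39 + 0.2Q; the wedge Ps − Pb = 16 gives 39 + 0.2Q − (242/3 - (2/3)Q) = 16, so Q' = 865/13.
Then Pb = 242/3 − (2/3)·(865/13) = 472/13 and Ps = 39 + 0.2·(865/13) = 680/13.
Government outlay = subsidy × quantity = 16 × 865/13 = 13840/13.

Government cost = 13840/13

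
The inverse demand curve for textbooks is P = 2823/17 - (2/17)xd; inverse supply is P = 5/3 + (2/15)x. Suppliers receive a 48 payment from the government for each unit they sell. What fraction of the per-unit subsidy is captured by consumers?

Pre-subsidy: 2823/17 - (2/17)x = 5/3 + (2/15)x gives x* = 655 and P* = 89.
With the subsidy, sellers receive Ps = Pb + 48 for each unit, where Pb is the price buyers pay.
On the curves, Pb = 2823/17 - (2/17)x and Ps = 5/3 + (2/15)x; the wedge Ps − Pb = 48 gives 5/3 + (2/15)x − (2823/17 - (2/17)x) = 48, so x' = 846.25.
Then Pb = 2823/17 − (2/17)·846.25 = 66.5 and Ps = 5/3 + (2/15)·846.25 = 114.5.
Buyers' price falls by P* − Pb = 89 − 66.5 = 22.5; sellers' price rises by Ps − P* = 114.5 − 89 = 25.5.
So consumers capture 22.5/48 = 0.46875 of each unit of subsidy.

Consumer share = 0.46875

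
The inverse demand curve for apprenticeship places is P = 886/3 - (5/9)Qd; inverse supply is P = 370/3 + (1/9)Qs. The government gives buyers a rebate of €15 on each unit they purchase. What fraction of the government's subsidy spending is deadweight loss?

DWL / government spending = 15/374

Pre-subsidy: 886/3 - (5/9)Q = 370/3 + (1/9)Q gives Q* = 258 and P* = 152.
With the rebate, buyers effectively pay Pb = Ps − 15, where Ps is the price sellers receive.
On the curves, Pb = 886/3 - (5/9)Q and Ps = 370/3 + (1/9)Q; the wedge Ps − Pb = 15 gives 370/3 + (1/9)Q − (886/3 - (5/9)Q) = 15, so Q' = 280.5.
Then Pb = 886/3 − (5/9)·280.5 = 139.5 and Ps = 370/3 + (1/9)·280.5 = 154.5.
ΔCS = ½(258 + 280.5)(152 − 139.5) = 3365.625; ΔPS = ½(258 + 280.5)(154.5 − 152) = 673.125.
Government spending = 15 × 280.5 = 4207.5.
DWL = ½ × 15 × (280.5 − 258) = 168.75; fraction = 168.75 / 4207.5 = 15/374.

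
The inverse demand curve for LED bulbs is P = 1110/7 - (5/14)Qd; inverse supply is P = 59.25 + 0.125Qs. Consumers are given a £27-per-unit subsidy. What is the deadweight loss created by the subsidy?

Pre-subsidy: 1110/7 - (5/14)Q = 59.25 + 0.125Q gives Q* = 206 and P* = 85.
With the rebate, buyers effectively pay Pb = Ps − 27, where Ps is the price sellers receive.
On the curves, Pb = 1110/7 - (5/14)Q and Ps = 59.25 + 0.125Q; the wedge Ps − Pb = 27 gives 59.25 + 0.125Q − (1110/7 - (5/14)Q) = 27, so Q' = 262.
Then Pb = 1110/7 − (5/14)·262 = 65 and Ps = 59.25 + 0.125·262 = 92.
The subsidy expands output by 262 − 206 = 56 past the efficient level; on those units the gap between marginal cost and willingness to pay runs from 0 up to 27.
DWL = ½ × 27 × 56 = 756.

Deadweight loss = £756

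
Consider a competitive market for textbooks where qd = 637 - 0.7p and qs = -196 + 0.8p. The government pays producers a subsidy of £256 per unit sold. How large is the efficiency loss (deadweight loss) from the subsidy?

Deadweight loss = 917504/75

Pre-subsidy: 637 - 0.7p = -196 + 0.8p gives p* = 1666/3, q* = 3724/15.
With the subsidy, sellers receive ps = pb + 256 for each unit, where pb is the price buyers pay.
Supply in terms of pb becomes qs = -196 + 0.8(pb + 256) = 8.8 + 0.8pb. Setting this equal to demand: 637 - 0.7pb = 8.8 + 0.8pb, so pb = 418.8.
Sellers receive ps = 418.8 + 256 = 674.8; q' = 637 − 0.7·418.8 = 343.84.
The subsidy expands output by 343.84 − 3724/15 = 7168/75 past the efficient level; on those units the gap between marginal cost and willingness to pay runs from 0 up to 256.
DWL = ½ × 256 × 7168/75 = 917504/75.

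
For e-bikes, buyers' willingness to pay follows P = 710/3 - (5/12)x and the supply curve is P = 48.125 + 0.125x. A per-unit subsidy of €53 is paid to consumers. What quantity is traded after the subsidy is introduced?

Pre-subsidy: 710/3 - (5/12)x = 48.125 + 0.125x gives x* = 4525/13 and P* = 4765/52.
With the rebate, buyers effectively pay Pb = Ps − 53, where Ps is the price sellers receive.
On the curves, Pb = 710/3 - (5/12)x and Ps = 48.125 + 0.125x; the wedge Ps − Pb = 53 gives 48.125 + 0.125x − (710/3 - (5/12)x) = 53, so x' = 5797/13.
Then Pb = 710/3 − (5/12)·(5797/13) = 2645/52 and Ps = 48.125 + 0.125·(5797/13) = 5401/52.

x' = 5797/13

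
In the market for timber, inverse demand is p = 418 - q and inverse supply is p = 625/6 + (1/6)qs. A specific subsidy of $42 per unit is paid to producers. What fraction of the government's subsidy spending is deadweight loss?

DWL / government spending = 18/305

Pre-subsidy: 418 - q = 625/6 + (1/6)q gives q* = 269 and p* = 149.
With the subsidy, sellers receive ps = pb + 42 for each unit, where pb is the price buyers pay.
On the curves, pb = 418 - q and ps = 625/6 + (1/6)q; the wedge ps − pb = 42 gives 625/6 + (1/6)q − (418 - q) = 42, so q' = 305.
Then pb = 418 − 1·305 = 113 and ps = 625/6 + (1/6)·305 = 155.
ΔCS = ½(269 + 305)(149 − 113) = 10332; ΔPS = ½(269 + 305)(155 − 149) = 1722.
Government spending = 42 × 305 = 12810.
DWL = ½ × 42 × (305 − 269) = 756; fraction = 756 / 12810 = 18/305.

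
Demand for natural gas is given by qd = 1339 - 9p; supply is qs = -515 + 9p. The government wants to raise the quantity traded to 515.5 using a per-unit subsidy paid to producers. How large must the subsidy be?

At q = 515.5, invert demand for the buyer price: pb = (1339 − 515.5)/9 = 91.5; invert supply for the seller price: ps = (515.5 − (-515))/9 = 114.5.
The subsidy must fill the gap: s = ps − pb = 114.5 − 91.5 = 23.

Required subsidy s = 23 per unit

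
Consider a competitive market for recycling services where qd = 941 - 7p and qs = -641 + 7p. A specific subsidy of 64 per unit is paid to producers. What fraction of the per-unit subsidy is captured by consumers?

Pre-subsidy: 941 - 7p = -641 + 7p gives p* = 113, q* = 150.
With the subsidy, sellers receive ps = pb + 64 for each unit, where pb is the price buyers pay.
Supply in terms of pb becomes qs = -641 + 7(pb + 64) = -193 + 7pb. Setting this equal to demand: 941 - 7pb = -193 + 7pb, so pb = 81.
Sellers receive ps = 81 + 64 = 145; q' = 941 − 7·81 = 374.
Buyers' price falls by p* − pb = 113 − 81 = 32; sellers' price rises by ps − p* = 145 − 113 = 32.
So consumers capture 32/64 = 0.5 of each unit of subsidy.

Consumer share = 0.5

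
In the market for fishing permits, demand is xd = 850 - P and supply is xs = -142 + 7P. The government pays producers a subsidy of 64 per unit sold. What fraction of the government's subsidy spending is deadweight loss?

Pre-subsidy: 850 - P = -142 + 7P gives P* = 124, x* = 726.
With the subsidy, sellers receive Ps = Pb + 64 for each unit, where Pb is the price buyers pay.
Supply in terms of Pb becomes xs = -142 + 7(Pb + 64) = 306 + 7Pb. Setting this equal to demand: 850 - Pb = 306 + 7Pb, so Pb = 68.
Sellers receive Ps = 68 + 64 = 132; x' = 850 − 1·68 = 782.
ΔCS = ½(726 + 782)(124 − 68) = 42224; ΔPS = ½(726 + 782)(132 − 124) = 6032.
Government spending = 64 × 782 = 50048.
DWL = ½ × 64 × (782 − 726) = 1792; fraction = 1792 / 50048 = 14/391.

DWL / government spending = 14/391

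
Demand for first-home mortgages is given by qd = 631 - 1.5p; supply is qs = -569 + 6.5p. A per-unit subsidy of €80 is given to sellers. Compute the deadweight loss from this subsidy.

Pre-subsidy: 631 - 1.5p = -569 + 6.5p gives p* = 150, q* = 406.
With the subsidy, sellers receive ps = pb + 80 for each unit, where pb is the price buyers pay.
Supply in terms of pb becomes qs = -569 + 6.5(pb + 80) = -49 + 6.5pb. Setting this equal to demand: 631 - 1.5pb = -49 + 6.5pb, so pb = 85.
Sellers receive ps = 85 + 80 = 165; q' = 631 − 1.5·85 = 503.5.
The subsidy expands output by 503.5 − 406 = 97.5 past the efficient level; on those units the gap between marginal cost and willingness to pay runs from 0 up to 80.
DWL = ½ × 80 × 97.5 = 3900.

Deadweight loss = €3900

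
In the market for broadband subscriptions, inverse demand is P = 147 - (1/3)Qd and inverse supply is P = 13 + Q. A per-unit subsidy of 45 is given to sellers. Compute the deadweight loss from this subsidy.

Pre-subsidy: 147 - (1/3)Q = 13 + Q gives Q* = 100.5 and P* = 113.5.
With the subsidy, sellers receive Ps = Pb + 45 for each unit, where Pb is the price buyers pay.
On the curves, Pb = 147 - (1/3)Q and Ps = 13 + Q; the wedge Ps − Pb = 45 gives 13 + Q − (147 - (1/3)Q) = 45, so Q' = 134.25.
Then Pb = 147 − (1/3)·134.25 = 102.25 and Ps = 13 + 1·134.25 = 147.25.
The subsidy expands output by 134.25 − 100.5 = 33.75 past the efficient level; on those units the gap between marginal cost and willingness to pay runs from 0 up to 45.
DWL = ½ × 45 × 33.75 = 759.375.

Deadweight loss = 759.375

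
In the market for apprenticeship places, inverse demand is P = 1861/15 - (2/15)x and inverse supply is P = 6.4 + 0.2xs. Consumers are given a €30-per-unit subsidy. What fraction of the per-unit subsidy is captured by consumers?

Pre-subsidy: 1861/15 - (2/15)x = 6.4 + 0.2x gives x* = 353 and P* = 77.
With the rebate, buyers effectively pay Pb = Ps − 30, where Ps is the price sellers receive.
On the curves, Pb = 1861/15 - (2/15)x and Ps = 6.4 + 0.2x; the wedge Ps − Pb = 30 gives 6.4 + 0.2x − (1861/15 - (2/15)x) = 30, so x' = 443.
Then Pb = 1861/15 − (2/15)·443 = 65 and Ps = 6.4 + 0.2·443 = 95.
Buyers' price falls by P* − Pb = 77 − 65 = 12; sellers' price rises by Ps − P* = 95 − 77 = 18.
So consumers capture 12/30 = 0.4 of each unit of subsidy.

Consumer share = 0.4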